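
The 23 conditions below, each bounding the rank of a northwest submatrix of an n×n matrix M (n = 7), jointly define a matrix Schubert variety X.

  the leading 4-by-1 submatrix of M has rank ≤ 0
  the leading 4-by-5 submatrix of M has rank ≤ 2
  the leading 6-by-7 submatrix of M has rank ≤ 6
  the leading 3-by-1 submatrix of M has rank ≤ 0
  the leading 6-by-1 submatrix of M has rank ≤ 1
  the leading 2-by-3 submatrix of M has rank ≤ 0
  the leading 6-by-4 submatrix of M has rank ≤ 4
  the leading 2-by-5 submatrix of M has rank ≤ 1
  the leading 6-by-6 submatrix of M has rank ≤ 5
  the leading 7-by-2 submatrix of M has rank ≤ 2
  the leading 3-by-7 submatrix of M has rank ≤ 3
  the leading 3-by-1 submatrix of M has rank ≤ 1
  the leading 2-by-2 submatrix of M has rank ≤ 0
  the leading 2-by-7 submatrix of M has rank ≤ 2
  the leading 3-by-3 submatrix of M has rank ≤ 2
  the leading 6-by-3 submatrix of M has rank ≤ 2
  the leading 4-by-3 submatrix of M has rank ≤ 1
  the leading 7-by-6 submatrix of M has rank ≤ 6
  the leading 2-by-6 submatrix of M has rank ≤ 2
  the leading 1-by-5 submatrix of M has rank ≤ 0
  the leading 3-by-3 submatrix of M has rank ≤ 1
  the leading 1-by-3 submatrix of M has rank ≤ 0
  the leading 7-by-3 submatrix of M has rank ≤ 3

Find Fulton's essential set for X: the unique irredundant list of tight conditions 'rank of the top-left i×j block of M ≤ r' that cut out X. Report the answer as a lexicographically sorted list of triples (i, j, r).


Computing R[i][j] = min implied NW-rank bound (n=7, 23 conditions):

  row 1: 0, 0, 0, 0, 0, 1, 1
  row 2: 0, 0, 0, 1, 1, 2, 2
  row 3: 0, 1, 1, 2, 2, 3, 3
  row 4: 0, 1, 1, 2, 2, 3, 4
  row 5: 1, 2, 2, 3, 3, 4, 5
  row 6: 1, 2, 2, 3, 4, 5, 6
  row 7: 1, 2, 3, 4, 5, 6, 7

the unique w with this rank table is (6, 4, 2, 7, 1, 5, 3).

Fulton essential set (6 of the 13 Rothe cells):

[(1, 5, 0), (2, 3, 0), (4, 1, 0), (4, 3, 1), (4, 5, 2), (6, 3, 2)]


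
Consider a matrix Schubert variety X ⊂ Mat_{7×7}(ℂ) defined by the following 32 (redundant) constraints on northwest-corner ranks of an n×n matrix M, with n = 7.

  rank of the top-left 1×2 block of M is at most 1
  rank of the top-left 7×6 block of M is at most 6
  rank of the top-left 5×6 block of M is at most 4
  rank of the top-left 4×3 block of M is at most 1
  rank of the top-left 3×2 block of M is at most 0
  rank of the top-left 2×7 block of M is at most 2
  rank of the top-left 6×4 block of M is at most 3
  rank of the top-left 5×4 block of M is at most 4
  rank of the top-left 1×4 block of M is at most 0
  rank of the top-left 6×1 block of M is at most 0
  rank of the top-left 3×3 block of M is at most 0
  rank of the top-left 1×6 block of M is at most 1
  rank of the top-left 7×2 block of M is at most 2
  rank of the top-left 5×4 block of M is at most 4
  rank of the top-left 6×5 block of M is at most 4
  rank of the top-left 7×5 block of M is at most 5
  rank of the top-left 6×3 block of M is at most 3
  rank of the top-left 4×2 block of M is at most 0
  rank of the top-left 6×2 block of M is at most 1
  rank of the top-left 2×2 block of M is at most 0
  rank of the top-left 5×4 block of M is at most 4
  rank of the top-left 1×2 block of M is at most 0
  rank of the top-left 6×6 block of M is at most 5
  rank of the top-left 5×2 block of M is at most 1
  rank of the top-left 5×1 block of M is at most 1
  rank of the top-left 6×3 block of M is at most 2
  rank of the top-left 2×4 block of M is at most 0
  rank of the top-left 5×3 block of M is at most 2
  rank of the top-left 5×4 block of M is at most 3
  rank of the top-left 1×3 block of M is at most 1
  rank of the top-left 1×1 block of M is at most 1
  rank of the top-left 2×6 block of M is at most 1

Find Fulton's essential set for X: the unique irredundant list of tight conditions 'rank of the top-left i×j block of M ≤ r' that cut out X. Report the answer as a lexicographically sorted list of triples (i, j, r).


Recovering R(i,j) via the rank-extension bound from the 32 conditions:

  0 0 0 0 1 1 1
  0 0 0 0 1 1 2
  0 0 0 1 2 2 3
  0 0 1 2 3 3 4
  0 1 2 3 4 4 5
  0 1 2 3 4 5 6
  1 2 3 4 5 6 7

second differences of R give the permutation w = (5, 7, 4, 3, 2, 6, 1).

D(w) has 16 cells with 5 SE-corners; essential set:

[(2, 4, 0), (2, 6, 1), (3, 3, 0), (4, 2, 0), (6, 1, 0)]


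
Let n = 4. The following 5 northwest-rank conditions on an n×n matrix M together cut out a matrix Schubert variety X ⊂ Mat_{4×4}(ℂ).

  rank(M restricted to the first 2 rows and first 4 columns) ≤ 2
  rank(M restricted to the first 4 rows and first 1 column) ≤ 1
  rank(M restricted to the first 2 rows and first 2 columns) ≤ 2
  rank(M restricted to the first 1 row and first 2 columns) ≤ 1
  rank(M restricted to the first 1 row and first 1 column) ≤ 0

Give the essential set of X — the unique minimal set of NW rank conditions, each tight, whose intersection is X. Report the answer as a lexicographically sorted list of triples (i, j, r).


Propagating the 5 rank bounds to every northwest block:

  0  1  1  1
  1  2  2  2
  1  2  3  3
  1  2  3  4

so w = (2, 1, 3, 4).

|D(w)|=1, |Ess(w)|=1:

[(1, 1, 0)]


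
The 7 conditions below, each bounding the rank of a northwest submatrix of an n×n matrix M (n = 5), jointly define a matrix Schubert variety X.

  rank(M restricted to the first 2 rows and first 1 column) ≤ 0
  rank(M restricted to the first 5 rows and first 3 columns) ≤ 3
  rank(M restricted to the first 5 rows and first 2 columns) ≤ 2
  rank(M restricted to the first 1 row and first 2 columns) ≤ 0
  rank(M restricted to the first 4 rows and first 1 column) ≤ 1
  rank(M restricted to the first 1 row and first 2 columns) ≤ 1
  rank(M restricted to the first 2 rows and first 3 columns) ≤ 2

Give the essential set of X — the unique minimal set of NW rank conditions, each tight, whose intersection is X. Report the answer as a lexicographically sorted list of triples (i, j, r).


Rank table r_w(5×5) implied by the 7 constraints:

  R[1]: 0  0  1  1  1
  R[2]: 0  1  2  2  2
  R[3]: 1  2  3  3  3
  R[4]: 1  2  3  4  4
  R[5]: 1  2  3  4  5

second differences of R give the permutation w = (3, 2, 1, 4, 5).

Rothe diagram D(w) (3 cells), 2 SE-corners (essential conditions):

[(1, 2, 0), (2, 1, 0)]


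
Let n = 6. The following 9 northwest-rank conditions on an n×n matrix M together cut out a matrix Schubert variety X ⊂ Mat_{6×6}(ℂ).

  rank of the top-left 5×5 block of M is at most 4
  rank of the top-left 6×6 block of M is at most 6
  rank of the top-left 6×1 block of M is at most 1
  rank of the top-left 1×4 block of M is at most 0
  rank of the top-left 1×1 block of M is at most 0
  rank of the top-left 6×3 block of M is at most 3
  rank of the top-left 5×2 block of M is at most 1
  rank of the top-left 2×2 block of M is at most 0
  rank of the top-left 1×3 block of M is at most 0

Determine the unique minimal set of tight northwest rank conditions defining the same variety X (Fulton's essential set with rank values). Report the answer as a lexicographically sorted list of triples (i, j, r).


Reconstructing r_w from the 9 given conditions:

  R[1]: 0  0  0  0  1  1
  R[2]: 0  0  1  1  2  2
  R[3]: 1  1  2  2  3  3
  R[4]: 1  1  2  3  4  4
  R[5]: 1  1  2  3  4  5
  R[6]: 1  2  3  4  5  6

reading off 1-entries of Δ²R: w = (5, 3, 1, 4, 6, 2).

ℓ(w)=8; the 3 essential cells (i,j,r):

[(1, 4, 0), (2, 2, 0), (5, 2, 1)]


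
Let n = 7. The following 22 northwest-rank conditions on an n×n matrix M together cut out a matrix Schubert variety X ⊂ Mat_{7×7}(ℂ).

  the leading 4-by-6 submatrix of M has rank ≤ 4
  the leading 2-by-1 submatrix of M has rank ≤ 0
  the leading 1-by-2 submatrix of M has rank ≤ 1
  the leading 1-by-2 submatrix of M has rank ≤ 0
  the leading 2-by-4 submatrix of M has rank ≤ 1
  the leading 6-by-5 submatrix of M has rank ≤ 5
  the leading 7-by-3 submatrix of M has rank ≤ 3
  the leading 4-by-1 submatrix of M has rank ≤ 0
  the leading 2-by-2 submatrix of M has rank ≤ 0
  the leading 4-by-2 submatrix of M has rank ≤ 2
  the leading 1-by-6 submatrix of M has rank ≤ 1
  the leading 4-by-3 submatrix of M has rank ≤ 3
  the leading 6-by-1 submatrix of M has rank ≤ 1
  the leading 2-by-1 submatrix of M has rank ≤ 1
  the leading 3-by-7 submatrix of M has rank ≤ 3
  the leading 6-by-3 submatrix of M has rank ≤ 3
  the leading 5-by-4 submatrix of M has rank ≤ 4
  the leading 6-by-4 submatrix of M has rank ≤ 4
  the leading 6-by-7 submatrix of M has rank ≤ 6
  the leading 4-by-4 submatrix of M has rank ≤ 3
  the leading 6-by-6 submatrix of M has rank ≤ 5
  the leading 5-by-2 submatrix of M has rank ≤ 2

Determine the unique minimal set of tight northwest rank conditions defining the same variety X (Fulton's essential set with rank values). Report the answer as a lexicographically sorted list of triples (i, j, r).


The tightest implied rank at each (i,j), from the 22 conditions:

  i=1: 0, 0, 1, 1, 1, 1, 1
  i=2: 0, 0, 1, 1, 2, 2, 2
  i=3: 0, 1, 2, 2, 3, 3, 3
  i=4: 0, 1, 2, 3, 4, 4, 4
  i=5: 1, 2, 3, 4, 5, 5, 5
  i=6: 1, 2, 3, 4, 5, 5, 6
  i=7: 1, 2, 3, 4, 5, 6, 7

so w = (3, 5, 2, 4, 1, 7, 6).

4 SE-corners of the 8-cell Rothe diagram give Ess(w):

[(2, 2, 0), (2, 4, 1), (4, 1, 0), (6, 6, 5)]


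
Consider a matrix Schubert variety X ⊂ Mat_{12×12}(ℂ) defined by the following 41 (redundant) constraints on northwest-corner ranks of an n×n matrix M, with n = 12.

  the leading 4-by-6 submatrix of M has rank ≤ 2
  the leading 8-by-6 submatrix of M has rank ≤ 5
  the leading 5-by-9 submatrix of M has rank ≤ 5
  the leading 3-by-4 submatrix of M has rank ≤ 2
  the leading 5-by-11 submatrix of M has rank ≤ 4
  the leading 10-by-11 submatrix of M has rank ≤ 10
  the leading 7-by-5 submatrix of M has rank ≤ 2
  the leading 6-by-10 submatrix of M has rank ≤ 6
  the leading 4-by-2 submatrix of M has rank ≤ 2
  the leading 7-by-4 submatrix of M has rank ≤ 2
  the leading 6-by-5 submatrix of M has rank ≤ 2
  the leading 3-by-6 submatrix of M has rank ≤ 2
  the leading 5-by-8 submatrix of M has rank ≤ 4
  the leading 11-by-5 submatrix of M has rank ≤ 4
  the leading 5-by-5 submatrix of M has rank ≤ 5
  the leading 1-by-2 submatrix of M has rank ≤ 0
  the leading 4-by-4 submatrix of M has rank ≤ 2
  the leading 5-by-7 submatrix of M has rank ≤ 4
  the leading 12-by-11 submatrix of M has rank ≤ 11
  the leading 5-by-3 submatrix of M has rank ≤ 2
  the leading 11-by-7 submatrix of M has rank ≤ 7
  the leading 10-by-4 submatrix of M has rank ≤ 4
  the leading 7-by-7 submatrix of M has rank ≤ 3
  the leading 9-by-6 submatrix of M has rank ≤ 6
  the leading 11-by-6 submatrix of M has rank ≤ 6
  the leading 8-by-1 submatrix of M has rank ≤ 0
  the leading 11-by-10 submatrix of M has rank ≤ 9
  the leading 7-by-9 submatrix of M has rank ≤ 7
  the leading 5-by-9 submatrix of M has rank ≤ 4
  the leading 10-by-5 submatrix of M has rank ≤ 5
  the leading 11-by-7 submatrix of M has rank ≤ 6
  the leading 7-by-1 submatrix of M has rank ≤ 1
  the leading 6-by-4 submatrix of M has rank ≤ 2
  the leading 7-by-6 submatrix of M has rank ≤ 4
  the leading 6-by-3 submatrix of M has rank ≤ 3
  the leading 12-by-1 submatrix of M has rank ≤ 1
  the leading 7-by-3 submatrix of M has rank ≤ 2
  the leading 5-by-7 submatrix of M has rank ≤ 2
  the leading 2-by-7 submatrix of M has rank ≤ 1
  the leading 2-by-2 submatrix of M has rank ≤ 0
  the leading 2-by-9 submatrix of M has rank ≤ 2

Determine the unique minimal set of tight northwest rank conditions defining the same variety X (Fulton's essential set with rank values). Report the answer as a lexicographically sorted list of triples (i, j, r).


Computing R[i][j] = min implied NW-rank bound (n=12, 41 conditions):

  row 1: 0 | 0 | 1 | 1 | 1 | 1 | 1 | 1 | 1 | 1 | 1 | 1
  row 2: 0 | 0 | 1 | 1 | 1 | 1 | 1 | 2 | 2 | 2 | 2 | 2
  row 3: 0 | 1 | 2 | 2 | 2 | 2 | 2 | 3 | 3 | 3 | 3 | 3
  row 4: 0 | 1 | 2 | 2 | 2 | 2 | 2 | 3 | 4 | 4 | 4 | 4
  row 5: 0 | 1 | 2 | 2 | 2 | 2 | 2 | 3 | 4 | 4 | 4 | 5
  row 6: 0 | 1 | 2 | 2 | 2 | 3 | 3 | 4 | 5 | 5 | 5 | 6
  row 7: 0 | 1 | 2 | 2 | 2 | 3 | 3 | 4 | 5 | 6 | 6 | 7
  row 8: 0 | 1 | 2 | 3 | 3 | 4 | 4 | 5 | 6 | 7 | 7 | 8
  row 9: 1 | 2 | 3 | 4 | 4 | 5 | 5 | 6 | 7 | 8 | 8 | 9
  row 10: 1 | 2 | 3 | 4 | 4 | 5 | 6 | 7 | 8 | 9 | 9 | 10
  row 11: 1 | 2 | 3 | 4 | 4 | 5 | 6 | 7 | 8 | 9 | 10 | 11
  row 12: 1 | 2 | 3 | 4 | 5 | 6 | 7 | 8 | 9 | 10 | 11 | 12

the unique w with this rank table is (3, 8, 2, 9, 12, 6, 10, 4, 1, 7, 11, 5).

D(w) has 31 cells with 8 SE-corners; essential set:

[(2, 2, 0), (2, 7, 1), (5, 7, 2), (5, 11, 4), (7, 5, 2), (7, 7, 3), (8, 1, 0), (11, 5, 4)]


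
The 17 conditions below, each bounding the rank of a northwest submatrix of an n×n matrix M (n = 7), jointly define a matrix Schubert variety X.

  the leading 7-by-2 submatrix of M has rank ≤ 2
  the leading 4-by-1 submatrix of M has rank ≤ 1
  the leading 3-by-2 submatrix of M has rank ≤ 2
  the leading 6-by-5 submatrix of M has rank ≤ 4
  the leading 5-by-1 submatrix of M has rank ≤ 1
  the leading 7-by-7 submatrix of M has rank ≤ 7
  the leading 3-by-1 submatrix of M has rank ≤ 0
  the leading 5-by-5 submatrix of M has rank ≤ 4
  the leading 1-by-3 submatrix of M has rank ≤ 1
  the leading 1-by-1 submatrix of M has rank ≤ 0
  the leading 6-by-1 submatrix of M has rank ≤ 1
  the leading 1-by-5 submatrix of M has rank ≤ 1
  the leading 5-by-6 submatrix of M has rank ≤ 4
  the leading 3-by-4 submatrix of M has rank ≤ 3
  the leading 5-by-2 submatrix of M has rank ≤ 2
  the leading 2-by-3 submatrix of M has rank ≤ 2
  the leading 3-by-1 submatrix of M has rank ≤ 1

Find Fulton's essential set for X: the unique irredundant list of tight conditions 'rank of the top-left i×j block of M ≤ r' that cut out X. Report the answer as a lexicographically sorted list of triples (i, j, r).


Computing R[i][j] = min implied NW-rank bound (n=7, 17 conditions):

  R[1]: 0  1  1  1  1  1  1
  R[2]: 0  1  2  2  2  2  2
  R[3]: 0  1  2  3  3  3  3
  R[4]: 1  2  3  4  4  4  4
  R[5]: 1  2  3  4  4  4  5
  R[6]: 1  2  3  4  4  5  6
  R[7]: 1  2  3  4  5  6  7

hence w(1..7) = (2, 3, 4, 1, 7, 6, 5).

D(w) has 6 cells with 3 SE-corners; essential set:

[(3, 1, 0), (5, 6, 4), (6, 5, 4)]


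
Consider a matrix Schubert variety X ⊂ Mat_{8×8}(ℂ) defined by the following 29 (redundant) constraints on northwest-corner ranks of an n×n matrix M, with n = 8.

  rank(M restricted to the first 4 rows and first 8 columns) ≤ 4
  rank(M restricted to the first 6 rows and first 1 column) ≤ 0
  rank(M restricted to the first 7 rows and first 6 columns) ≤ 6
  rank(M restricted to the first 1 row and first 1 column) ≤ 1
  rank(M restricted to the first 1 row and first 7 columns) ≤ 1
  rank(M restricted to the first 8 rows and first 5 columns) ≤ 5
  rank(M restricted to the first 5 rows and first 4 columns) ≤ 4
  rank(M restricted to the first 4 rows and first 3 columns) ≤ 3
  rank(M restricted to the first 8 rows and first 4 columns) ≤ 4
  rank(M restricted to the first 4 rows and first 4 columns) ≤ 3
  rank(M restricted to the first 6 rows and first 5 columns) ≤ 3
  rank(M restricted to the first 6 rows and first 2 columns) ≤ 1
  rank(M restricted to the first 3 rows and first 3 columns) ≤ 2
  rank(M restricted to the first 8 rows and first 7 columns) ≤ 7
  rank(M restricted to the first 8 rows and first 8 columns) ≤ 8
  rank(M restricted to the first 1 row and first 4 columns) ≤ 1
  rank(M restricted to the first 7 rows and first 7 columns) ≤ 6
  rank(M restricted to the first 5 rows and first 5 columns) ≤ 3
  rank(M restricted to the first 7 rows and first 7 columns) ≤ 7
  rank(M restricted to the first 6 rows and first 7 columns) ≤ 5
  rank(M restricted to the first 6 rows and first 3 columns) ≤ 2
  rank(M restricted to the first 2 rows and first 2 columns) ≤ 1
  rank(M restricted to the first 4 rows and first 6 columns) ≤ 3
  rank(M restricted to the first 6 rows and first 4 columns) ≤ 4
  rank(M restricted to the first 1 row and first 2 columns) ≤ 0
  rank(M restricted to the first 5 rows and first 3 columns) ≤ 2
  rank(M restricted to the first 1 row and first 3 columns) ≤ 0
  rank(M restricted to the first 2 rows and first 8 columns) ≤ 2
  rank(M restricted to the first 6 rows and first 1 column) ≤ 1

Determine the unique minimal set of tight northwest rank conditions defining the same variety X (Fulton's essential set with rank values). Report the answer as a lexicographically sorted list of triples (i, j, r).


Reconstructing r_w from the 29 given conditions:

  R[1]: 0  0  0  1  1  1  1  1
  R[2]: 0  1  1  2  2  2  2  2
  R[3]: 0  1  2  3  3  3  3  3
  R[4]: 0  1  2  3  3  3  4  4
  R[5]: 0  1  2  3  3  4  5  5
  R[6]: 0  1  2  3  3  4  5  6
  R[7]: 1  2  3  4  4  5  6  7
  R[8]: 1  2  3  4  5  6  7  8

the unique w with this rank table is (4, 2, 3, 7, 6, 8, 1, 5).

|D(w)|=12, |Ess(w)|=4:

[(1, 3, 0), (4, 6, 3), (6, 1, 0), (6, 5, 3)]


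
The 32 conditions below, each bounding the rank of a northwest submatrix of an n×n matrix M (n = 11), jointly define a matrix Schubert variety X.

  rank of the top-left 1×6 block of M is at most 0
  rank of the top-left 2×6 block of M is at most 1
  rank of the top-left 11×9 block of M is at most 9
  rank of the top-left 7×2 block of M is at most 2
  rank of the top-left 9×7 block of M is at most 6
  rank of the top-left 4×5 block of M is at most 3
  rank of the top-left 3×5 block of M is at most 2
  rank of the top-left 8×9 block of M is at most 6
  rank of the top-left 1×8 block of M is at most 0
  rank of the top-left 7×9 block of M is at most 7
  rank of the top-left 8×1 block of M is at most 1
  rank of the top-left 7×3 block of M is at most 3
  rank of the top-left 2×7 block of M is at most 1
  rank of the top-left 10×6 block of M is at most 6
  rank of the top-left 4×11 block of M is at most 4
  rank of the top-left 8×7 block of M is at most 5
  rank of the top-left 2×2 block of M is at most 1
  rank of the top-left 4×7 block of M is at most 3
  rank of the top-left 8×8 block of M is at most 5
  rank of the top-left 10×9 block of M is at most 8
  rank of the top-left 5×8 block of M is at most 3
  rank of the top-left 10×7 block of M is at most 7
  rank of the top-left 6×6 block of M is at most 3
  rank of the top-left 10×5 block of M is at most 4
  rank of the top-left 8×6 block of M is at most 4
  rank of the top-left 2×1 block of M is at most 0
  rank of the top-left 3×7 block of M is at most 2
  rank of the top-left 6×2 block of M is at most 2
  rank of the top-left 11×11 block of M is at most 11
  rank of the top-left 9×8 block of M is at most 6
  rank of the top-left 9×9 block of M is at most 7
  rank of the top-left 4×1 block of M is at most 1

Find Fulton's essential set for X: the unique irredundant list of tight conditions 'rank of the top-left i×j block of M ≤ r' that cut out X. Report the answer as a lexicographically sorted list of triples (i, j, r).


Computing R[i][j] = min implied NW-rank bound (n=11, 32 conditions):

  i=1: 0  0  0  0  0  0  0  0  1  1  1
  i=2: 0  1  1  1  1  1  1  1  2  2  2
  i=3: 1  2  2  2  2  2  2  2  3  3  3
  i=4: 1  2  3  3  3  3  3  3  4  4  4
  i=5: 1  2  3  3  3  3  3  3  4  5  5
  i=6: 1  2  3  3  3  3  4  4  5  6  6
  i=7: 1  2  3  4  4  4  5  5  6  7  7
  i=8: 1  2  3  4  4  4  5  5  6  7  8
  i=9: 1  2  3  4  4  5  6  6  7  8  9
  i=10: 1  2  3  4  4  5  6  7  8  9  10
  i=11: 1  2  3  4  5  6  7  8  9  10  11

so w = (9, 2, 1, 3, 10, 7, 4, 11, 6, 8, 5).

7 SE-corners of the 22-cell Rothe diagram give Ess(w):

[(1, 8, 0), (2, 1, 0), (5, 8, 3), (6, 6, 3), (8, 6, 4), (8, 8, 5), (10, 5, 4)]


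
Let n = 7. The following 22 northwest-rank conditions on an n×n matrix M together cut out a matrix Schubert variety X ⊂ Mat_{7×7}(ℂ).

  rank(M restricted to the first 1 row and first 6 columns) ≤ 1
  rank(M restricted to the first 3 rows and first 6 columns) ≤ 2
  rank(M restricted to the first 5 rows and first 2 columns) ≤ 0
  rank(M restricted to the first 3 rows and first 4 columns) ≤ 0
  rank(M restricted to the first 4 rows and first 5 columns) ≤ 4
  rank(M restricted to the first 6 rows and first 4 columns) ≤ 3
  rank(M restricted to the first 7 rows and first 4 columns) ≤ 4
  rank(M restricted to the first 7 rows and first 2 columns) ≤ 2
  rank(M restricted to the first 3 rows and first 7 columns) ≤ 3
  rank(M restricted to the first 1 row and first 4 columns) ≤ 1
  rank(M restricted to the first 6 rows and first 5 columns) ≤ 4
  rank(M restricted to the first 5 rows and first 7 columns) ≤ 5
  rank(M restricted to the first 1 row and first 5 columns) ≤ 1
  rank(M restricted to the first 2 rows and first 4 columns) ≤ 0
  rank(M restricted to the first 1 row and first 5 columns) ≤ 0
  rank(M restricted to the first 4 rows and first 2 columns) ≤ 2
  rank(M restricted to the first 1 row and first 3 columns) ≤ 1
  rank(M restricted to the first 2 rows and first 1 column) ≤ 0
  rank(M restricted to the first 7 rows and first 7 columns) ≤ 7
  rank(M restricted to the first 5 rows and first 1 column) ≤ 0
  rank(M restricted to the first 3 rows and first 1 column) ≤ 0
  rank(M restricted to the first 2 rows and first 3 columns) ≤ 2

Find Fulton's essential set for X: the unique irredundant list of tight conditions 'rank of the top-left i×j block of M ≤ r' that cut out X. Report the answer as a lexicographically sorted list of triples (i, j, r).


Propagating the 22 rank bounds to every northwest block:

  i=1: 0 0 0 0 0 1 1
  i=2: 0 0 0 0 1 2 2
  i=3: 0 0 0 0 1 2 3
  i=4: 0 0 1 1 2 3 4
  i=5: 0 0 1 2 3 4 5
  i=6: 1 1 2 3 4 5 6
  i=7: 1 2 3 4 5 6 7

hence w(1..7) = (6, 5, 7, 3, 4, 1, 2).

D(w) has 17 cells with 3 SE-corners; essential set:

[(1, 5, 0), (3, 4, 0), (5, 2, 0)]


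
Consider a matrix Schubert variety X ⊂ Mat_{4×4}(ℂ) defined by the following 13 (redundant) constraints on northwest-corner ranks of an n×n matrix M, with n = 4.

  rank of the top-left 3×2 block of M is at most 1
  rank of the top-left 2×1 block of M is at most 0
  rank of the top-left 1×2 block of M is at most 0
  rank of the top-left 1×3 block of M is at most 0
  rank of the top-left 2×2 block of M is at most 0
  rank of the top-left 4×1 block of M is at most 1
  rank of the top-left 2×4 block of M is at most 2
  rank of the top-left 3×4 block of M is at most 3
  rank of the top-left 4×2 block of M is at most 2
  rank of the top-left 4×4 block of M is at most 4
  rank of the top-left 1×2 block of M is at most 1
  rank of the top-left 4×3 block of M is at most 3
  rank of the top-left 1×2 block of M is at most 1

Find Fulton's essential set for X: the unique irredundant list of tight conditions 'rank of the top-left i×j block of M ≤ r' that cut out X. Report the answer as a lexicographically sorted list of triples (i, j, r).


The tightest implied rank at each (i,j), from the 13 conditions:

  row 1: 0 0 0 1
  row 2: 0 0 1 2
  row 3: 1 1 2 3
  row 4: 1 2 3 4

reading off 1-entries of Δ²R: w = (4, 3, 1, 2).

Fulton essential set (2 of the 5 Rothe cells):

[(1, 3, 0), (2, 2, 0)]


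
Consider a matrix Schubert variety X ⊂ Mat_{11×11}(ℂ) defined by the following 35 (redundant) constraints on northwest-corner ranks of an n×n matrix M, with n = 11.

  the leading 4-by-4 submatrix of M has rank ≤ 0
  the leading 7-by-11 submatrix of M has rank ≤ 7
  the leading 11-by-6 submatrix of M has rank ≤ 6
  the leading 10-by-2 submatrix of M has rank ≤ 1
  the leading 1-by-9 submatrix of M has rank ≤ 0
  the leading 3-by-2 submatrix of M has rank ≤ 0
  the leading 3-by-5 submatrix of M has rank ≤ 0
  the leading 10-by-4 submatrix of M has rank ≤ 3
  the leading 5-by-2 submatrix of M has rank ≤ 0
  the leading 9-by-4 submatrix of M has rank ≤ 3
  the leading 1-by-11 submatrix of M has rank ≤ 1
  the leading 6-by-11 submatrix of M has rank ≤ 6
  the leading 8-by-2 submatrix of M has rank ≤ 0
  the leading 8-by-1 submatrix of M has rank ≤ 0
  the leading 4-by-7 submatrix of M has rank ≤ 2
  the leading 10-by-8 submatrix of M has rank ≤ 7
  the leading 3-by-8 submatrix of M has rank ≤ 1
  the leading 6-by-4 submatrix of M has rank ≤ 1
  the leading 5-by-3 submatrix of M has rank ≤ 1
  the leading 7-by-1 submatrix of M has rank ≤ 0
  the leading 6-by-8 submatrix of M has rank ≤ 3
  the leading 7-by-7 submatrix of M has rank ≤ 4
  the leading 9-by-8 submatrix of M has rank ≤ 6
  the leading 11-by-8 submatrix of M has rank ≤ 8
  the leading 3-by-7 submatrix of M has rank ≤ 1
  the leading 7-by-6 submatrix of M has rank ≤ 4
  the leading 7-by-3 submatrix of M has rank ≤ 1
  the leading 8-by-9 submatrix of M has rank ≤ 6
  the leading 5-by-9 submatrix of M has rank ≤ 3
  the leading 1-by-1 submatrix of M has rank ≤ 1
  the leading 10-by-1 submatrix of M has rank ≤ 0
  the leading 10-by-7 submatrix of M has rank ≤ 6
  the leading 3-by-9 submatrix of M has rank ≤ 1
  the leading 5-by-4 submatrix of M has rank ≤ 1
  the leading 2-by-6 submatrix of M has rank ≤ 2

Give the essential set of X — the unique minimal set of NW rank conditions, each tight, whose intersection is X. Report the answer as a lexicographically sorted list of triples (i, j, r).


Reconstructing r_w from the 35 given conditions:

  row 1: 0 0 0 0 0 0 0 0 0 1 1
  row 2: 0 0 0 0 0 1 1 1 1 2 2
  row 3: 0 0 0 0 0 1 1 1 1 2 3
  row 4: 0 0 0 0 1 2 2 2 2 3 4
  row 5: 0 0 1 1 2 3 3 3 3 4 5
  row 6: 0 0 1 1 2 3 3 3 4 5 6
  row 7: 0 0 1 2 3 4 4 4 5 6 7
  row 8: 0 0 1 2 3 4 5 5 6 7 8
  row 9: 0 1 2 3 4 5 6 6 7 8 9
  row 10: 0 1 2 3 4 5 6 7 8 9 10
  row 11: 1 2 3 4 5 6 7 8 9 10 11

the unique w with this rank table is (10, 6, 11, 5, 3, 9, 4, 7, 2, 8, 1).

ℓ(w)=39; the 8 essential cells (i,j,r):

[(1, 9, 0), (3, 5, 0), (3, 9, 1), (4, 4, 0), (6, 4, 1), (6, 8, 3), (8, 2, 0), (10, 1, 0)]


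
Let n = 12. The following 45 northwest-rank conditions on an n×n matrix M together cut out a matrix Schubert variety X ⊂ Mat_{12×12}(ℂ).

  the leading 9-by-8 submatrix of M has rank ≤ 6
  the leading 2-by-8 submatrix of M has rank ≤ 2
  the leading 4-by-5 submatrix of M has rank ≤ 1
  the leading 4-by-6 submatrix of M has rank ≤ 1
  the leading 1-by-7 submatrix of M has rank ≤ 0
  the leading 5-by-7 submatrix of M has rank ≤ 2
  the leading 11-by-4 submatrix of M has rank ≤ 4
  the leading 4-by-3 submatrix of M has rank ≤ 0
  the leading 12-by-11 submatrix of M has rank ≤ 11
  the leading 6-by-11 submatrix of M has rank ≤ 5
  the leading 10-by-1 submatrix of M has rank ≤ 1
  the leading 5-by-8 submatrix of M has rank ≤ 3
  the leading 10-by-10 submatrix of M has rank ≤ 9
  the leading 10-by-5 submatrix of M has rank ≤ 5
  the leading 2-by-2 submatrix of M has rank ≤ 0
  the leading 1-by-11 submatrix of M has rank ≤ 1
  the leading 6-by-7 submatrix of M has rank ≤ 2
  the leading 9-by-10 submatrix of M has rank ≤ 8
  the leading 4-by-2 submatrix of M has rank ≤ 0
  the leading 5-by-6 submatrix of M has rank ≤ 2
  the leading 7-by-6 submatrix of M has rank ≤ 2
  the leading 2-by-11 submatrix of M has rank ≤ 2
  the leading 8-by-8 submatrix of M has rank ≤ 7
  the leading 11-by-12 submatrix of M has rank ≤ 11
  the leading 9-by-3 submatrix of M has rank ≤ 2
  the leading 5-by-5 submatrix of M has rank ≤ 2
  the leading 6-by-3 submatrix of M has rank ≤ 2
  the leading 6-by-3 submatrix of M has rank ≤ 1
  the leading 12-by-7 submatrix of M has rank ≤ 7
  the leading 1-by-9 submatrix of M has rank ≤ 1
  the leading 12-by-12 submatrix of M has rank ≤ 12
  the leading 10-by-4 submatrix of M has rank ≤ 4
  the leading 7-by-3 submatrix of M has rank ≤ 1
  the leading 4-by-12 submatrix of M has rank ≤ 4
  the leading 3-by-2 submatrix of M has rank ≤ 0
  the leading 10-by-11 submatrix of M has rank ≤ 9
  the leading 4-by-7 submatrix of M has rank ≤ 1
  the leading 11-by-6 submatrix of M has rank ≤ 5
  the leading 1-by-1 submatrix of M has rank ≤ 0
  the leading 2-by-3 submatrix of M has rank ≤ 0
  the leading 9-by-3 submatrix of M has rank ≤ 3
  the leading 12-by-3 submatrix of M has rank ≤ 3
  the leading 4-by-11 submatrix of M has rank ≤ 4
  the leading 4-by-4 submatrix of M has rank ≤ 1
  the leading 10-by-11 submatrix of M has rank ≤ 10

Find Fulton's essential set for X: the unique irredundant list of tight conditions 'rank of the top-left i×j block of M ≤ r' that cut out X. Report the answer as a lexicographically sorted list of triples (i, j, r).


The tightest implied rank at each (i,j), from the 45 conditions:

  0  0  0  0  0  0  0  1  1  1  1  1
  0  0  0  1  1  1  1  2  2  2  2  2
  0  0  0  1  1  1  1  2  3  3  3  3
  0  0  0  1  1  1  1  2  3  4  4  4
  1  1  1  2  2  2  2  3  4  5  5  5
  1  1  1  2  2  2  2  3  4  5  5  6
  1  1  1  2  2  2  3  4  5  6  6  7
  1  2  2  3  3  3  4  5  6  7  7  8
  1  2  2  3  4  4  5  6  7  8  8  9
  1  2  3  4  5  5  6  7  8  9  9  10
  1  2  3  4  5  5  6  7  8  9  10  11
  1  2  3  4  5  6  7  8  9  10  11  12

giving w = (8, 4, 9, 10, 1, 12, 7, 2, 5, 3, 11, 6) via Δ²R.

D(w) has 34 cells with 9 SE-corners; essential set:

[(1, 7, 0), (4, 3, 0), (4, 7, 1), (6, 7, 2), (6, 11, 5), (7, 3, 1), (7, 6, 2), (9, 3, 2), (11, 6, 5)]


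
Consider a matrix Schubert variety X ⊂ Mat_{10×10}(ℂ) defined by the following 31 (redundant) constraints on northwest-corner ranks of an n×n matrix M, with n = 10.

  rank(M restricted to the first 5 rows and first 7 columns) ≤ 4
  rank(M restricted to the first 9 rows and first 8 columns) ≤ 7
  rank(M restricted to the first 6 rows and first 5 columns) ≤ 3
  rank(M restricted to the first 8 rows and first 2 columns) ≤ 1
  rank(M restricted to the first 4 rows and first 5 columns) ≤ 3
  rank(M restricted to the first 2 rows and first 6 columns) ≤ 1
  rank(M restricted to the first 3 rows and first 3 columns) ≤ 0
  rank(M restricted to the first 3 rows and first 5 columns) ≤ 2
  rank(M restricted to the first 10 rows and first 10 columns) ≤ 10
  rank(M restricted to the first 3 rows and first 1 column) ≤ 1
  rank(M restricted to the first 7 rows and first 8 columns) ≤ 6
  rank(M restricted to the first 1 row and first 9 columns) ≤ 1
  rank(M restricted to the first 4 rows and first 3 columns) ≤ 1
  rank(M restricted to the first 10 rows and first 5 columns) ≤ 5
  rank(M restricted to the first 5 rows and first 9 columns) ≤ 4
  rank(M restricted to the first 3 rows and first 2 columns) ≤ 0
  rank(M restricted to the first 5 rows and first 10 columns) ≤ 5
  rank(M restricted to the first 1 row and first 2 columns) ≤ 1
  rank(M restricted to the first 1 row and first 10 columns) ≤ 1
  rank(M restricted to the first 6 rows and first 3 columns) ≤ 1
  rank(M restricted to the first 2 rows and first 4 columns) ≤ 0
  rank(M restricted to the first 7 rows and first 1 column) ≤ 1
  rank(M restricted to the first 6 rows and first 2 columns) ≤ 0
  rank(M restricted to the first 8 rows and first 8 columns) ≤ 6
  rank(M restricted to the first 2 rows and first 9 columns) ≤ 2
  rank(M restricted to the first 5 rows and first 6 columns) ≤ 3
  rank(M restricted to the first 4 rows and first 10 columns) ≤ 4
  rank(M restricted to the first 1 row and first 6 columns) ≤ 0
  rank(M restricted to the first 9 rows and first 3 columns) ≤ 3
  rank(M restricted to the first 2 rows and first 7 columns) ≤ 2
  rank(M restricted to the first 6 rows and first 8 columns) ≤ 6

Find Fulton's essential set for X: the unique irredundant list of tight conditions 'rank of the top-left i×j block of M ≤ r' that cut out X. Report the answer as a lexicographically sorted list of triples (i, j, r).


Computing R[i][j] = min implied NW-rank bound (n=10, 31 conditions):

  i=1: 0 0 0 0 0 0 1 1 1 1
  i=2: 0 0 0 0 1 1 2 2 2 2
  i=3: 0 0 0 1 2 2 3 3 3 3
  i=4: 0 0 1 2 3 3 4 4 4 4
  i=5: 0 0 1 2 3 3 4 4 4 5
  i=6: 0 0 1 2 3 4 5 5 5 6
  i=7: 1 1 2 3 4 5 6 6 6 7
  i=8: 1 1 2 3 4 5 6 6 7 8
  i=9: 1 2 3 4 5 6 7 7 8 9
  i=10: 1 2 3 4 5 6 7 8 9 10

hence w(1..10) = (7, 5, 4, 3, 10, 6, 1, 9, 2, 8).

ℓ(w)=24; the 8 essential cells (i,j,r):

[(1, 6, 0), (2, 4, 0), (3, 3, 0), (5, 6, 3), (5, 9, 4), (6, 2, 0), (8, 2, 1), (8, 8, 6)]


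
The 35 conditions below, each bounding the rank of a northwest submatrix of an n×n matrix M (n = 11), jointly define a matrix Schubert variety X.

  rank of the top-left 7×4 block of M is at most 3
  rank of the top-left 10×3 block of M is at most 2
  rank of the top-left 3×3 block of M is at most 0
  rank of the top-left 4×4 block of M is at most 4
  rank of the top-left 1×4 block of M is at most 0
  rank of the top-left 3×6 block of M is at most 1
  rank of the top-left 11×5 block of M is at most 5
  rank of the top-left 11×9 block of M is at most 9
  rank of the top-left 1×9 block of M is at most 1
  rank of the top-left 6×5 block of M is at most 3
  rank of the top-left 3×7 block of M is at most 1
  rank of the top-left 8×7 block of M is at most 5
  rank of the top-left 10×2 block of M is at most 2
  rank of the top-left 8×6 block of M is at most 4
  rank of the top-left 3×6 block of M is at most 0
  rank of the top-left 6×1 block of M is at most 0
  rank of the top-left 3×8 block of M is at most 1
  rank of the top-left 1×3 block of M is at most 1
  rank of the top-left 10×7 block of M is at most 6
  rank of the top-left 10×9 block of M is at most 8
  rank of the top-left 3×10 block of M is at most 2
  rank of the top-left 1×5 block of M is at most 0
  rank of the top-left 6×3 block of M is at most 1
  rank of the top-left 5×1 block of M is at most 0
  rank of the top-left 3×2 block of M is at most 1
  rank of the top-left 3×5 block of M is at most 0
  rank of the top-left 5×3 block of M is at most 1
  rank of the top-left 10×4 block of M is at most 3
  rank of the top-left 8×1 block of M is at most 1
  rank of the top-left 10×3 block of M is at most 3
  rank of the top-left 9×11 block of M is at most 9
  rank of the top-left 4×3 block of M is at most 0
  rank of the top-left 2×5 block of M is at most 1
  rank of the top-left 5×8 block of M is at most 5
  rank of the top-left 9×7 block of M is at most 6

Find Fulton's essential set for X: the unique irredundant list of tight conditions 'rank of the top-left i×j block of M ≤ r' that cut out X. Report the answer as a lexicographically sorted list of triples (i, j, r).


The tightest implied rank at each (i,j), from the 35 conditions:

  0  0  0  0  0  0  1  1  1  1  1
  0  0  0  0  0  0  1  1  2  2  2
  0  0  0  0  0  0  1  1  2  2  3
  0  0  0  1  1  1  2  2  3  3  4
  0  1  1  2  2  2  3  3  4  4  5
  0  1  1  2  3  3  4  4  5  5  6
  1  2  2  3  4  4  5  5  6  6  7
  1  2  2  3  4  4  5  6  7  7  8
  1  2  2  3  4  5  6  7  8  8  9
  1  2  2  3  4  5  6  7  8  9  10
  1  2  3  4  5  6  7  8  9  10  11

giving w = (7, 9, 11, 4, 2, 5, 1, 8, 6, 10, 3) via Δ²R.

Rothe diagram D(w) (31 cells), 8 SE-corners (essential conditions):

[(3, 6, 0), (3, 8, 1), (3, 10, 2), (4, 3, 0), (6, 1, 0), (6, 3, 1), (8, 6, 4), (10, 3, 2)]


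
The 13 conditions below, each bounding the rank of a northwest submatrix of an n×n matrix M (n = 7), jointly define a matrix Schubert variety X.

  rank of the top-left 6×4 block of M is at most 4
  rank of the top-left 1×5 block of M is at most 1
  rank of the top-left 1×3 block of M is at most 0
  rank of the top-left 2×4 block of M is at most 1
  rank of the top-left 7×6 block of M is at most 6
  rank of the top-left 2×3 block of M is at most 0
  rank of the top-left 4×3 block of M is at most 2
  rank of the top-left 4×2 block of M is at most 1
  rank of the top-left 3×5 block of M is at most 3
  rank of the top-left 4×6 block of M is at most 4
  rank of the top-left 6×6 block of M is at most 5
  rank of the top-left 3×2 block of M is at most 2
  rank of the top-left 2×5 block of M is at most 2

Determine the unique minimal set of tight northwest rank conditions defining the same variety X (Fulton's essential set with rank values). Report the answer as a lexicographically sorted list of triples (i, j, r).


Recovering R(i,j) via the rank-extension bound from the 13 conditions:

  row 1: 0 0 0 1 1 1 1
  row 2: 0 0 0 1 2 2 2
  row 3: 1 1 1 2 3 3 3
  row 4: 1 1 2 3 4 4 4
  row 5: 1 2 3 4 5 5 5
  row 6: 1 2 3 4 5 5 6
  row 7: 1 2 3 4 5 6 7

giving w = (4, 5, 1, 3, 2, 7, 6) via Δ²R.

|D(w)|=8, |Ess(w)|=3:

[(2, 3, 0), (4, 2, 1), (6, 6, 5)]


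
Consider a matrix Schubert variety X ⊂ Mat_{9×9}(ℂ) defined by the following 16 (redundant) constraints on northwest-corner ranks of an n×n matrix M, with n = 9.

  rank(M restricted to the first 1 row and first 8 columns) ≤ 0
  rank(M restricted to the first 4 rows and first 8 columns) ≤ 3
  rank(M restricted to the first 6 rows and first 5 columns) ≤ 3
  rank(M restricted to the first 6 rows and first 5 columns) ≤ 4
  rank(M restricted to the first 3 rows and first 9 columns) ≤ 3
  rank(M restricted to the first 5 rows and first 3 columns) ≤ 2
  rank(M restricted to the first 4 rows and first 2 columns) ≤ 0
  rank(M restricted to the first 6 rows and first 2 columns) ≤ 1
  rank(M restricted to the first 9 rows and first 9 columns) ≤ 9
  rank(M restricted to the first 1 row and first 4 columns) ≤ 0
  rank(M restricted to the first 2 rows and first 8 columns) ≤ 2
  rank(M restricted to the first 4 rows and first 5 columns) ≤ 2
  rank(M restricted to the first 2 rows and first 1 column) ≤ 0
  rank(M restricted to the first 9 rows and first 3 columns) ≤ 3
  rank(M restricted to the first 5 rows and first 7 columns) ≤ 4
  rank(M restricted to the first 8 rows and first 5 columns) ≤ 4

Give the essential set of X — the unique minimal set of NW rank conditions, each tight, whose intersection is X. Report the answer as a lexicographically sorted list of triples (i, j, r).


Propagating the 16 rank bounds to every northwest block:

  i=1: 0 0 0 0 0 0 0 0 1
  i=2: 0 0 1 1 1 1 1 1 2
  i=3: 0 0 1 2 2 2 2 2 3
  i=4: 0 0 1 2 2 3 3 3 4
  i=5: 1 1 2 3 3 4 4 4 5
  i=6: 1 1 2 3 3 4 5 5 6
  i=7: 1 2 3 4 4 5 6 6 7
  i=8: 1 2 3 4 4 5 6 7 8
  i=9: 1 2 3 4 5 6 7 8 9

second differences of R give the permutation w = (9, 3, 4, 6, 1, 7, 2, 8, 5).

Rothe diagram D(w) (18 cells), 6 SE-corners (essential conditions):

[(1, 8, 0), (4, 2, 0), (4, 5, 2), (6, 2, 1), (6, 5, 3), (8, 5, 4)]


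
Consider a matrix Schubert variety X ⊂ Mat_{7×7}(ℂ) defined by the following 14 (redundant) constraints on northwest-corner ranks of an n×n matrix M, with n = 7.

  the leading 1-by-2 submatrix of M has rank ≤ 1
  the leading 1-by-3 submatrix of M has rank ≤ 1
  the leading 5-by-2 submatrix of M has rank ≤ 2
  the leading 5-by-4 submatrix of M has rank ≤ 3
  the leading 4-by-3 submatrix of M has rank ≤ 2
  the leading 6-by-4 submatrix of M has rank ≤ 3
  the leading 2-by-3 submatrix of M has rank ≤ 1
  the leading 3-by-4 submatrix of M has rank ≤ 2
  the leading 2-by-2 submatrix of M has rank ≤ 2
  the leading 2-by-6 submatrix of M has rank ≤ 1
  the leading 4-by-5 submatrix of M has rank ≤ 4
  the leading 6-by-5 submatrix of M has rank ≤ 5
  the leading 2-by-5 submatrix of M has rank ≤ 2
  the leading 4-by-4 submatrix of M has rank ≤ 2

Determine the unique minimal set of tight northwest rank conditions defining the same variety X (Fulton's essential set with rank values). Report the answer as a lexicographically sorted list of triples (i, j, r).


Computing R[i][j] = min implied NW-rank bound (n=7, 14 conditions):

  i=1: 1 1 1 1 1 1 1
  i=2: 1 1 1 1 1 1 2
  i=3: 1 2 2 2 2 2 3
  i=4: 1 2 2 2 3 3 4
  i=5: 1 2 3 3 4 4 5
  i=6: 1 2 3 3 4 5 6
  i=7: 1 2 3 4 5 6 7

second differences of R give the permutation w = (1, 7, 2, 5, 3, 6, 4).

D(w) has 8 cells with 3 SE-corners; essential set:

[(2, 6, 1), (4, 4, 2), (6, 4, 3)]


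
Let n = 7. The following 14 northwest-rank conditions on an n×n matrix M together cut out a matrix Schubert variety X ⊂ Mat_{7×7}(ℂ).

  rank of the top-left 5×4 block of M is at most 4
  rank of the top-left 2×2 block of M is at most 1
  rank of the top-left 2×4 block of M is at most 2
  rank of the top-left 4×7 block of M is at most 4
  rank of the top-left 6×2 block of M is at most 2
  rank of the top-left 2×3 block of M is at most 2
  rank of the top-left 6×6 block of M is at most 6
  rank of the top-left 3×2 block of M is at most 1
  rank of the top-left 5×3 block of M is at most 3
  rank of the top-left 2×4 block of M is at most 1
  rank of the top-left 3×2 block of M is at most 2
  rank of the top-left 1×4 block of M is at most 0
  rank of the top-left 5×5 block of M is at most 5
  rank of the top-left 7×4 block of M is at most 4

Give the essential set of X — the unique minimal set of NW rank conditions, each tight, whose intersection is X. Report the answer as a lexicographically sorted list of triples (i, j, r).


Computing R[i][j] = min implied NW-rank bound (n=7, 14 conditions):

  0, 0, 0, 0, 1, 1, 1
  1, 1, 1, 1, 2, 2, 2
  1, 1, 2, 2, 3, 3, 3
  1, 2, 3, 3, 4, 4, 4
  1, 2, 3, 4, 5, 5, 5
  1, 2, 3, 4, 5, 6, 6
  1, 2, 3, 4, 5, 6, 7

so w = (5, 1, 3, 2, 4, 6, 7).

Fulton essential set (2 of the 5 Rothe cells):

[(1, 4, 0), (3, 2, 1)]
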